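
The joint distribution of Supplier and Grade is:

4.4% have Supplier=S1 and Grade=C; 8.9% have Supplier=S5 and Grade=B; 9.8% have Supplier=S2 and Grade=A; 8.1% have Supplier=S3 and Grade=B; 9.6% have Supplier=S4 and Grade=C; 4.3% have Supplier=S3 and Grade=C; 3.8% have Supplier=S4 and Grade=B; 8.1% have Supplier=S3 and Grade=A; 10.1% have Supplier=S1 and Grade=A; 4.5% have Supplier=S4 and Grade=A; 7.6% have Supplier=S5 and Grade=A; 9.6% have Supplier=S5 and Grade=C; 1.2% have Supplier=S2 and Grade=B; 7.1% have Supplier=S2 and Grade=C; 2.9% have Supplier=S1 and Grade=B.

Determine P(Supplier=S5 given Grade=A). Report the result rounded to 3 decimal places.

P(Grade=A) = 0.101 + 0.098 + 0.081 + 0.045 + 0.076 = 0.401.
P(Supplier=S5 | Grade=A) = 0.076/0.401 = 0.190.

0.190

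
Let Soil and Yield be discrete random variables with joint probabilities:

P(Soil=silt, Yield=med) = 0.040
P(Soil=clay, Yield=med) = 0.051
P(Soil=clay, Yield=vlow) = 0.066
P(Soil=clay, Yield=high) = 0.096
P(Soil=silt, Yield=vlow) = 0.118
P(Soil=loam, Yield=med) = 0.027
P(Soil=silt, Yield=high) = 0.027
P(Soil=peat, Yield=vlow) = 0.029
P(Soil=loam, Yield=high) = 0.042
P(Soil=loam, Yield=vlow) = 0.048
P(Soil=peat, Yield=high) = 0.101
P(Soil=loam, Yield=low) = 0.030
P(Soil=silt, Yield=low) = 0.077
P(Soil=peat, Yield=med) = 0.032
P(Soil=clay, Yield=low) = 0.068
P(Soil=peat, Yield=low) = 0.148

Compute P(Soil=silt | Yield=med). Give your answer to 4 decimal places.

P(Yield=med) = 0.027 + 0.051 + 0.040 + 0.032 = 0.150.
P(Soil=silt | Yield=med) = 0.040/0.150 = 0.2667.

0.2667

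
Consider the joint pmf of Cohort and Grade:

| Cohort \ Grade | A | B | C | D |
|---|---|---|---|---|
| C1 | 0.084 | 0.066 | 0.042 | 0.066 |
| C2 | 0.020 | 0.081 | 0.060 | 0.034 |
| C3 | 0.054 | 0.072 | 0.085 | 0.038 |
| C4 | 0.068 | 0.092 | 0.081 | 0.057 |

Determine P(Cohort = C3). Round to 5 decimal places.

0.24900

P(Cohort=C3) = 0.054 + 0.072 + 0.085 + 0.038 = 0.249.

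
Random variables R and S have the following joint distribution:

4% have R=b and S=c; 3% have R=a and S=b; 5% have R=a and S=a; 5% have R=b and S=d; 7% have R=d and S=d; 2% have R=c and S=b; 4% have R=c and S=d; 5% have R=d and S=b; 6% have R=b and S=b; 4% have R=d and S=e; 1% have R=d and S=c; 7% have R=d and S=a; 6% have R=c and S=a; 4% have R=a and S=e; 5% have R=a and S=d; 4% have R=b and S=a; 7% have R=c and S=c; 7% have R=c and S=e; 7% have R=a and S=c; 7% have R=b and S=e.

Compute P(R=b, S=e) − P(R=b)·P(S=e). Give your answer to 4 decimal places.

P(R=b) = 0.04 + 0.06 + 0.04 + 0.05 + 0.07 = 0.26.
P(S=e) = 0.04 + 0.07 + 0.07 + 0.04 = 0.22.
P(R=b, S=e) − P(R=b)P(S=e) = 0.07 − 0.26×0.22 = 0.0128.

0.0128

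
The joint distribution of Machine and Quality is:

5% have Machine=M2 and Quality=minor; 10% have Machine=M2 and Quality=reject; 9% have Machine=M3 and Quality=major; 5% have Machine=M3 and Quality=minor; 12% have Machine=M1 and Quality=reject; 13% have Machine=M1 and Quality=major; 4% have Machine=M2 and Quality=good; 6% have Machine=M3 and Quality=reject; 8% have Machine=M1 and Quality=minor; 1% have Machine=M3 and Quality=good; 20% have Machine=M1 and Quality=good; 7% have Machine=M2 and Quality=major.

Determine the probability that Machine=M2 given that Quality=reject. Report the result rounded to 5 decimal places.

0.35714

P(Quality=reject) = 0.12 + 0.10 + 0.06 = 0.28.
P(Machine=M2 | Quality=reject) = 0.10/0.28 = 0.35714.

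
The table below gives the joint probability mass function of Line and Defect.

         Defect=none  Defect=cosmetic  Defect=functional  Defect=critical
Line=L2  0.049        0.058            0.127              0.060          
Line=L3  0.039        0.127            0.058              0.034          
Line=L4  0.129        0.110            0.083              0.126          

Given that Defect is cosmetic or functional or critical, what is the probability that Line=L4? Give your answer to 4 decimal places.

0.4074

P(Defect=cosmetic) = 0.058 + 0.127 + 0.110 = 0.295.
P(Defect=functional) = 0.127 + 0.058 + 0.083 = 0.268.
P(Defect=critical) = 0.060 + 0.034 + 0.126 = 0.220.
P(Defect ∈ {cosmetic, functional, critical}) = 0.295 + 0.268 + 0.220 = 0.783; P(Line=L4, Defect ∈ {cosmetic, functional, critical}) = 0.110 + 0.083 + 0.126 = 0.319.
P(Line=L4 | Defect ∈ {cosmetic, functional, critical}) = 0.319/0.783 = 0.4074.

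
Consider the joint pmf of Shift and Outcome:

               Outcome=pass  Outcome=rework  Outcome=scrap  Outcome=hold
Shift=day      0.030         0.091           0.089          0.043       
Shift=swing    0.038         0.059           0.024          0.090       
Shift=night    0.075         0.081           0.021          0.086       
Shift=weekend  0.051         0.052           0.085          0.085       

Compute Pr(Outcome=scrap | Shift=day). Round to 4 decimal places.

P(Shift=day) = 0.030 + 0.091 + 0.089 + 0.043 = 0.253.
P(Outcome=scrap | Shift=day) = 0.089/0.253 = 0.3518.

0.3518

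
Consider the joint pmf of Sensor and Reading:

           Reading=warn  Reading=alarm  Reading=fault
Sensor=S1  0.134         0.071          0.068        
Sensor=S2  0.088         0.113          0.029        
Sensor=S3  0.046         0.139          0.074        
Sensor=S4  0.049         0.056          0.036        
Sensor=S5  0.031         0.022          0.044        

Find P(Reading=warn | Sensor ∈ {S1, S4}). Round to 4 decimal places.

P(Sensor=S1) = 0.134 + 0.071 + 0.068 = 0.273.
P(Sensor=S4) = 0.049 + 0.056 + 0.036 = 0.141.
P(Sensor ∈ {S1, S4}) = 0.273 + 0.141 = 0.414; P(Reading=warn, Sensor ∈ {S1, S4}) = 0.134 + 0.049 = 0.183.
P(Reading=warn | Sensor ∈ {S1, S4}) = 0.183/0.414 = 0.4420.

0.4420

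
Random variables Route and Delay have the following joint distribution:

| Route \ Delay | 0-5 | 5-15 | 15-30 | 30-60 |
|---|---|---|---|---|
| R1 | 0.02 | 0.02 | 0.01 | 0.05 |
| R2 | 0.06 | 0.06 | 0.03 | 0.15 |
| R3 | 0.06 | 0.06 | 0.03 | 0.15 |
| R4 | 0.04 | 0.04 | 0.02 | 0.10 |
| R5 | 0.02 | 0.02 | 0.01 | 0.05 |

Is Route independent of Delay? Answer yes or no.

yes

Every cell satisfies P(Route,Delay) = P(Route)·P(Delay). For instance P(Route=R5) = 0.10, P(Delay=5-15) = 0.20, and 0.10×0.20 = 0.02 matches the joint entry. So Route and Delay are independent.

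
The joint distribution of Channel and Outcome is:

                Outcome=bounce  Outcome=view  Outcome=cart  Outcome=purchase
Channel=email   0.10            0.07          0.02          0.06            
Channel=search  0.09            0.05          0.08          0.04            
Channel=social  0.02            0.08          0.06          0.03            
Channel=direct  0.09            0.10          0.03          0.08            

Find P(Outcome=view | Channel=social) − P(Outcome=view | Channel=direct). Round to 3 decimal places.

P(Channel=social) = 0.02 + 0.08 + 0.06 + 0.03 = 0.19; P(Outcome=view | Channel=social) = 0.08/0.19 = 0.4211.
P(Channel=direct) = 0.09 + 0.10 + 0.03 + 0.08 = 0.30; P(Outcome=view | Channel=direct) = 0.10/0.30 = 0.3333.
Difference = 0.088.

0.088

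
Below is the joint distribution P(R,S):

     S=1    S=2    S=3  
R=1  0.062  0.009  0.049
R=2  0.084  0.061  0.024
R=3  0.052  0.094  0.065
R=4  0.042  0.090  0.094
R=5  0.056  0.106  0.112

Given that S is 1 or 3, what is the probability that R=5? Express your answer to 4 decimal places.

0.2625

P(S=1) = 0.062 + 0.084 + 0.052 + 0.042 + 0.056 = 0.296.
P(S=3) = 0.049 + 0.024 + 0.065 + 0.094 + 0.112 = 0.344.
P(S ∈ {1, 3}) = 0.296 + 0.344 = 0.640; P(R=5, S ∈ {1, 3}) = 0.056 + 0.112 = 0.168.
P(R=5 | S ∈ {1, 3}) = 0.168/0.640 = 0.2625.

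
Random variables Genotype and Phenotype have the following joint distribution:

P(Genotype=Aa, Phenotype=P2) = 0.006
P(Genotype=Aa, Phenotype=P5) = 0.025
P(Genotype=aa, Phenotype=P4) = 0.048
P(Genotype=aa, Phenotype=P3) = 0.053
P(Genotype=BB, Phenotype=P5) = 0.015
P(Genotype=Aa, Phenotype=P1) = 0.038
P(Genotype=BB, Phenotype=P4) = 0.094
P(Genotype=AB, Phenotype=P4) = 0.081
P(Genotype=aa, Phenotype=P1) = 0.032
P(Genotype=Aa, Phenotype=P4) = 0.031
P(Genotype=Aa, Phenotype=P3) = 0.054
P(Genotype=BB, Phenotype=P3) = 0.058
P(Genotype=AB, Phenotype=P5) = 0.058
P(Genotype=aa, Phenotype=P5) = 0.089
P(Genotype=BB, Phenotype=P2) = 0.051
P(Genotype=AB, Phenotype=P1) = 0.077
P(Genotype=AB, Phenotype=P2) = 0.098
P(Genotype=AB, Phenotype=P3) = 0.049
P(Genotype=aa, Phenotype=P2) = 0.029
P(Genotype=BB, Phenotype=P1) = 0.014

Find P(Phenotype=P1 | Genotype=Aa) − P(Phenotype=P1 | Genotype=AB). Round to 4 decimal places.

P(Genotype=Aa) = 0.038 + 0.006 + 0.054 + 0.031 + 0.025 = 0.154; P(Phenotype=P1 | Genotype=Aa) = 0.038/0.154 = 0.24675.
P(Genotype=AB) = 0.077 + 0.098 + 0.049 + 0.081 + 0.058 = 0.363; P(Phenotype=P1 | Genotype=AB) = 0.077/0.363 = 0.21212.
Difference = 0.0346.

0.0346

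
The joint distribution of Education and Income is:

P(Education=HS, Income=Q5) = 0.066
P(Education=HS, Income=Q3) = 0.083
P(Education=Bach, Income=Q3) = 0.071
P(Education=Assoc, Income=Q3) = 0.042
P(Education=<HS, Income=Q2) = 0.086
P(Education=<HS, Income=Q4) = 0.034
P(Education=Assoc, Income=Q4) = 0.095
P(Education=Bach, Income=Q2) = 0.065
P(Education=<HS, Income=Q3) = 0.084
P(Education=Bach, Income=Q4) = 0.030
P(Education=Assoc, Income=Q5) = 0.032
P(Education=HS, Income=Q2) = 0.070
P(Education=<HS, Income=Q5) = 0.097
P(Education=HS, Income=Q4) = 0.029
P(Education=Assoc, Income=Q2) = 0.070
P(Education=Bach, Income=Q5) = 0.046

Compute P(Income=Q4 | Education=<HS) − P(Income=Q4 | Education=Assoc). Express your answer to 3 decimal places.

-0.285

P(Education=<HS) = 0.086 + 0.084 + 0.034 + 0.097 = 0.301; P(Income=Q4 | Education=<HS) = 0.034/0.301 = 0.1130.
P(Education=Assoc) = 0.070 + 0.042 + 0.095 + 0.032 = 0.239; P(Income=Q4 | Education=Assoc) = 0.095/0.239 = 0.3975.
Difference = -0.285.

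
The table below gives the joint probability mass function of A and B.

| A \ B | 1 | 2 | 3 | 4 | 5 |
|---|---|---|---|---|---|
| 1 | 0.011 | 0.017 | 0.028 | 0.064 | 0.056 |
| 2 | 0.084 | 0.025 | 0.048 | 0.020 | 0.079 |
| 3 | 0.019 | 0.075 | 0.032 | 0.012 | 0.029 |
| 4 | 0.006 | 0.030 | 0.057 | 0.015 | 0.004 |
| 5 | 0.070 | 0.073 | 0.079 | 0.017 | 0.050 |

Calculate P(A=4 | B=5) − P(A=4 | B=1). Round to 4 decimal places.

-0.0132

P(B=5) = 0.056 + 0.079 + 0.029 + 0.004 + 0.050 = 0.218; P(A=4 | B=5) = 0.004/0.218 = 0.01835.
P(B=1) = 0.011 + 0.084 + 0.019 + 0.006 + 0.070 = 0.190; P(A=4 | B=1) = 0.006/0.190 = 0.03158.
Difference = -0.0132.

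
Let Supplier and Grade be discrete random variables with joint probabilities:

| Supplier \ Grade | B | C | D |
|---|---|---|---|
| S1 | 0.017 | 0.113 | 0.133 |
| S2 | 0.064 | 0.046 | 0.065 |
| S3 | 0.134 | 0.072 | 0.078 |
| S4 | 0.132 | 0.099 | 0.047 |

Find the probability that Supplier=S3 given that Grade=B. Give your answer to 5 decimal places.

0.38617

P(Grade=B) = 0.017 + 0.064 + 0.134 + 0.132 = 0.347.
P(Supplier=S3 | Grade=B) = 0.134/0.347 = 0.38617.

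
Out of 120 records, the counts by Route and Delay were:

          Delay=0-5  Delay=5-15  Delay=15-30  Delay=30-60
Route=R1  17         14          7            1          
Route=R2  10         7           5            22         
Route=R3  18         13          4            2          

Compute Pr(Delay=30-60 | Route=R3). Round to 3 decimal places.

Total with Route=R3: 18 + 13 + 4 + 2 = 37.
P(Delay=30-60 | Route=R3) = 2/37 = 0.054.

0.054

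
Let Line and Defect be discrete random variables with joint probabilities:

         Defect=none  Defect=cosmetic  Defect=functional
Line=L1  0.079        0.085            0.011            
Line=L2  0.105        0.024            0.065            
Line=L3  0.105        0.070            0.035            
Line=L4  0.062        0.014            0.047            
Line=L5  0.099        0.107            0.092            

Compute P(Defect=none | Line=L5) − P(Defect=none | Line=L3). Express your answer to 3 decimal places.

-0.168

P(Line=L5) = 0.099 + 0.107 + 0.092 = 0.298; P(Defect=none | Line=L5) = 0.099/0.298 = 0.3322.
P(Line=L3) = 0.105 + 0.070 + 0.035 = 0.210; P(Defect=none | Line=L3) = 0.105/0.210 = 0.5000.
Difference = -0.168.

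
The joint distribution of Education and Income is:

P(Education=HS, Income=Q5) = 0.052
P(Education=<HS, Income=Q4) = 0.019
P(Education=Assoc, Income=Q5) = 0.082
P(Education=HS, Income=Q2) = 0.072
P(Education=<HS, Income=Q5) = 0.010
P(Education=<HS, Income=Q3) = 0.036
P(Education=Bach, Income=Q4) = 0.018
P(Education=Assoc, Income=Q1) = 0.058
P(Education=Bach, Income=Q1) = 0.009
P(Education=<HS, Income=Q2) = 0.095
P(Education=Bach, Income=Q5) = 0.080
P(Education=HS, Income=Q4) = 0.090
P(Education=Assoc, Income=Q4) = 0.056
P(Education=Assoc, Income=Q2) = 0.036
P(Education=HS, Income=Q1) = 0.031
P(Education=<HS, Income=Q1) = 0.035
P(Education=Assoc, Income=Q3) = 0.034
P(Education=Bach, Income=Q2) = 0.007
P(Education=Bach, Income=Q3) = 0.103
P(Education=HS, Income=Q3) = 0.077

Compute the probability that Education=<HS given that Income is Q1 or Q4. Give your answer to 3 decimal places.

P(Income=Q1) = 0.035 + 0.031 + 0.058 + 0.009 = 0.133.
P(Income=Q4) = 0.019 + 0.090 + 0.056 + 0.018 = 0.183.
P(Income ∈ {Q1, Q4}) = 0.133 + 0.183 = 0.316; P(Education=<HS, Income ∈ {Q1, Q4}) = 0.035 + 0.019 = 0.054.
P(Education=<HS | Income ∈ {Q1, Q4}) = 0.054/0.316 = 0.171.

0.171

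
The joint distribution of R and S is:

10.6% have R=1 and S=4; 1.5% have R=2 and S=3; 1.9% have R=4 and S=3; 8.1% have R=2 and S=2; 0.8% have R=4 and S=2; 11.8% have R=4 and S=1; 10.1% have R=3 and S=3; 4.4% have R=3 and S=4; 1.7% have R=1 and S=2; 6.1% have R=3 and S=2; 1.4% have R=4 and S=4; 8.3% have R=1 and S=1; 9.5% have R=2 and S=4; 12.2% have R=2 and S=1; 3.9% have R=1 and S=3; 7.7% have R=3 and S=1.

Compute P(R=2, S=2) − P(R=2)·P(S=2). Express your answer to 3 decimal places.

P(R=2) = 0.122 + 0.081 + 0.015 + 0.095 = 0.313.
P(S=2) = 0.017 + 0.081 + 0.061 + 0.008 = 0.167.
P(R=2, S=2) − P(R=2)P(S=2) = 0.081 − 0.313×0.167 = 0.029.

0.029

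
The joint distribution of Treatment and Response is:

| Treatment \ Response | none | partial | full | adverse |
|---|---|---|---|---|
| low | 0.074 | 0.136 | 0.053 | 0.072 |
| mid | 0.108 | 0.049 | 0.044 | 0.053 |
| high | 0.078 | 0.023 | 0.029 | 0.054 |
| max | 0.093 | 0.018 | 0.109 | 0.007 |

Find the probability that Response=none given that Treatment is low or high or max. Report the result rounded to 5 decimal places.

0.32842

P(Treatment=low) = 0.074 + 0.136 + 0.053 + 0.072 = 0.335.
P(Treatment=high) = 0.078 + 0.023 + 0.029 + 0.054 = 0.184.
P(Treatment=max) = 0.093 + 0.018 + 0.109 + 0.007 = 0.227.
P(Treatment ∈ {low, high, max}) = 0.335 + 0.184 + 0.227 = 0.746; P(Response=none, Treatment ∈ {low, high, max}) = 0.074 + 0.078 + 0.093 = 0.245.
P(Response=none | Treatment ∈ {low, high, max}) = 0.245/0.746 = 0.32842.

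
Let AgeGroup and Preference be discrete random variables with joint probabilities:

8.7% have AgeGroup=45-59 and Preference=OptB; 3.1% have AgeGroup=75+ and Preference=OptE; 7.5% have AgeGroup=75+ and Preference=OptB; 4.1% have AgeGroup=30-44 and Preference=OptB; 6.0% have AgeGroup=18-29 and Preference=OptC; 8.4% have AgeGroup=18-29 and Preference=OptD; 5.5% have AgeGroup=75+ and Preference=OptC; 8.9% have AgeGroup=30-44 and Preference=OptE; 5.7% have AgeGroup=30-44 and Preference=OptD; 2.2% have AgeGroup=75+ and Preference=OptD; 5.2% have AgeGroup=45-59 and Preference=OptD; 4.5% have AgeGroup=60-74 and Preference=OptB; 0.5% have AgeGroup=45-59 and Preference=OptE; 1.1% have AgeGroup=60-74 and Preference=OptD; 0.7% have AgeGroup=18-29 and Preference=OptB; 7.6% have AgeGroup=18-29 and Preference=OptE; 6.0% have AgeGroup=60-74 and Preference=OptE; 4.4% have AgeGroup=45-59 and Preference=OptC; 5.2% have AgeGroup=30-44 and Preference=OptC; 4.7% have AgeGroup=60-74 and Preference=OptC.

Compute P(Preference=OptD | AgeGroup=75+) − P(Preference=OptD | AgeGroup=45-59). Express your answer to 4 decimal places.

P(AgeGroup=75+) = 0.075 + 0.055 + 0.022 + 0.031 = 0.183; P(Preference=OptD | AgeGroup=75+) = 0.022/0.183 = 0.12022.
P(AgeGroup=45-59) = 0.087 + 0.044 + 0.052 + 0.005 = 0.188; P(Preference=OptD | AgeGroup=45-59) = 0.052/0.188 = 0.27660.
Difference = -0.1564.

-0.1564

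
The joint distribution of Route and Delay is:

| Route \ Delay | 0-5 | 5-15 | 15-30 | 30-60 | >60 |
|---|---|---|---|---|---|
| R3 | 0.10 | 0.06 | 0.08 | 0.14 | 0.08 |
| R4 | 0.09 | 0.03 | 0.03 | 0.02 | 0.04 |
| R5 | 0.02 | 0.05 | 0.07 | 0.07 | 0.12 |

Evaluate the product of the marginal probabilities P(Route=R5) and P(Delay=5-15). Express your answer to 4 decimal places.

0.0462

P(Route=R5) = 0.02 + 0.05 + 0.07 + 0.07 + 0.12 = 0.33.
P(Delay=5-15) = 0.06 + 0.03 + 0.05 = 0.14.
Product: 0.33 × 0.14 = 0.0462.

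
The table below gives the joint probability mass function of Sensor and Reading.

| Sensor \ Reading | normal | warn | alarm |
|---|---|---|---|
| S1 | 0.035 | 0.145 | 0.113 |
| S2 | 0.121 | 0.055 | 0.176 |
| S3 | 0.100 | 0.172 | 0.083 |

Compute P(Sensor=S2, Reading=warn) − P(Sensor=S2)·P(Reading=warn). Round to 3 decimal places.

P(Sensor=S2) = 0.121 + 0.055 + 0.176 = 0.352.
P(Reading=warn) = 0.145 + 0.055 + 0.172 = 0.372.
P(Sensor=S2, Reading=warn) − P(Sensor=S2)P(Reading=warn) = 0.055 − 0.352×0.372 = -0.076.

-0.076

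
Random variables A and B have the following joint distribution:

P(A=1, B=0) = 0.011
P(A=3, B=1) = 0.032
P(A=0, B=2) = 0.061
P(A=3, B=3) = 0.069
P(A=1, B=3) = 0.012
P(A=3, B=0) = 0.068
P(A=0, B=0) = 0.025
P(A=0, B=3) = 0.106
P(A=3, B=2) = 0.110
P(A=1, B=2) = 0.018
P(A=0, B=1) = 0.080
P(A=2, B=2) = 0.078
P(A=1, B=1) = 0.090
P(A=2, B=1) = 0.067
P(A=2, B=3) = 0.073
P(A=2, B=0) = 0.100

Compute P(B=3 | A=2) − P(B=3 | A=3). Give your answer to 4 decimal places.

P(A=2) = 0.100 + 0.067 + 0.078 + 0.073 = 0.318; P(B=3 | A=2) = 0.073/0.318 = 0.22956.
P(A=3) = 0.068 + 0.032 + 0.110 + 0.069 = 0.279; P(B=3 | A=3) = 0.069/0.279 = 0.24731.
Difference = -0.0178.

-0.0178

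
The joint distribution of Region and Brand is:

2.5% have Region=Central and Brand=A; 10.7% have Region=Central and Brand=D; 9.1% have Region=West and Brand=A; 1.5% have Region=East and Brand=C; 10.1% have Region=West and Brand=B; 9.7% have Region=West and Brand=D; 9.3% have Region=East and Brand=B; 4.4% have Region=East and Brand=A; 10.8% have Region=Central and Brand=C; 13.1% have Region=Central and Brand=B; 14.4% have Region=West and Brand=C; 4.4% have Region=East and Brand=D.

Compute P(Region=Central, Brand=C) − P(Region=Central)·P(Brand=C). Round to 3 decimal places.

P(Region=Central) = 0.025 + 0.131 + 0.108 + 0.107 = 0.371.
P(Brand=C) = 0.015 + 0.144 + 0.108 = 0.267.
P(Region=Central, Brand=C) − P(Region=Central)P(Brand=C) = 0.108 − 0.371×0.267 = 0.009.

0.009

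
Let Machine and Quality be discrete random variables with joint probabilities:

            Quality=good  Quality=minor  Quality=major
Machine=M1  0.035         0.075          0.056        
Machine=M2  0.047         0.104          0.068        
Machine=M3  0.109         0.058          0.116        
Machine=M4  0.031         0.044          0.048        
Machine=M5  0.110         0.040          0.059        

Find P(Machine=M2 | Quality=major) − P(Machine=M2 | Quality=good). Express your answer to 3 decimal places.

0.054

P(Quality=major) = 0.056 + 0.068 + 0.116 + 0.048 + 0.059 = 0.347; P(Machine=M2 | Quality=major) = 0.068/0.347 = 0.1960.
P(Quality=good) = 0.035 + 0.047 + 0.109 + 0.031 + 0.110 = 0.332; P(Machine=M2 | Quality=good) = 0.047/0.332 = 0.1416.
Difference = 0.054.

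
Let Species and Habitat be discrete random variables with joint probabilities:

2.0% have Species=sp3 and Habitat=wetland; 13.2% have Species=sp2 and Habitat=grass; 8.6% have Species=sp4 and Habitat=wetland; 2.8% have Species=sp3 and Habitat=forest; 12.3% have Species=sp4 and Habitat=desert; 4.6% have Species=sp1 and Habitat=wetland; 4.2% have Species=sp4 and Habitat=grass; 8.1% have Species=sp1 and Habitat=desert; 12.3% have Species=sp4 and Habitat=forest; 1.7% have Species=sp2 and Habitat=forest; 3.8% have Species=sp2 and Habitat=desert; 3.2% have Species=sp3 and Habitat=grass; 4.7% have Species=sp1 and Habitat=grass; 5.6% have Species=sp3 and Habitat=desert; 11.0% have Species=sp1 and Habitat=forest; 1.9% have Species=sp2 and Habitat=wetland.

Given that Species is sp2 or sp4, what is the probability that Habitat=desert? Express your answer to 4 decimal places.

0.2776

P(Species=sp2) = 0.017 + 0.132 + 0.019 + 0.038 = 0.206.
P(Species=sp4) = 0.123 + 0.042 + 0.086 + 0.123 = 0.374.
P(Species ∈ {sp2, sp4}) = 0.206 + 0.374 = 0.580; P(Habitat=desert, Species ∈ {sp2, sp4}) = 0.038 + 0.123 = 0.161.
P(Habitat=desert | Species ∈ {sp2, sp4}) = 0.161/0.580 = 0.2776.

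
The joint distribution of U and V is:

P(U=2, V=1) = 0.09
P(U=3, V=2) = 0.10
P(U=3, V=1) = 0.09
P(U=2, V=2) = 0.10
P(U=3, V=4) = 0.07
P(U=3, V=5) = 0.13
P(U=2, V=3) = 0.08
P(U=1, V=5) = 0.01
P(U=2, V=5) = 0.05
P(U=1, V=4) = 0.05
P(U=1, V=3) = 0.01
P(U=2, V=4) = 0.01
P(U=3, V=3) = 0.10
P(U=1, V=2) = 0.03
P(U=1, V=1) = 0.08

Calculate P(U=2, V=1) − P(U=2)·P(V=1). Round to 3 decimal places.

P(U=2) = 0.09 + 0.10 + 0.08 + 0.01 + 0.05 = 0.33.
P(V=1) = 0.08 + 0.09 + 0.09 = 0.26.
P(U=2, V=1) − P(U=2)P(V=1) = 0.09 − 0.33×0.26 = 0.004.

0.004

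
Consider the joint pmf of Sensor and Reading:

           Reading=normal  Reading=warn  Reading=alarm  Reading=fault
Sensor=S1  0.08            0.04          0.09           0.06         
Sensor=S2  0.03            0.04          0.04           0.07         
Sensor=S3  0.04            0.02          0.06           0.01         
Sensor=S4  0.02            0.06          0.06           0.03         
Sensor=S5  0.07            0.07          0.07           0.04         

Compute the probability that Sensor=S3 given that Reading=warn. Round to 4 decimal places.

P(Reading=warn) = 0.04 + 0.04 + 0.02 + 0.06 + 0.07 = 0.23.
P(Sensor=S3 | Reading=warn) = 0.02/0.23 = 0.0870.

0.0870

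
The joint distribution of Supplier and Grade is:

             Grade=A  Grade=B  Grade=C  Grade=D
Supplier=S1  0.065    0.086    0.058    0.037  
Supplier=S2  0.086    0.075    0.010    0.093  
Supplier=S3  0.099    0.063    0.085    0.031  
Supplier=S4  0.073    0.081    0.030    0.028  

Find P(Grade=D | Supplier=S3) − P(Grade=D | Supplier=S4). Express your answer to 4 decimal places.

-0.0206

P(Supplier=S3) = 0.099 + 0.063 + 0.085 + 0.031 = 0.278; P(Grade=D | Supplier=S3) = 0.031/0.278 = 0.11151.
P(Supplier=S4) = 0.073 + 0.081 + 0.030 + 0.028 = 0.212; P(Grade=D | Supplier=S4) = 0.028/0.212 = 0.13208.
Difference = -0.0206.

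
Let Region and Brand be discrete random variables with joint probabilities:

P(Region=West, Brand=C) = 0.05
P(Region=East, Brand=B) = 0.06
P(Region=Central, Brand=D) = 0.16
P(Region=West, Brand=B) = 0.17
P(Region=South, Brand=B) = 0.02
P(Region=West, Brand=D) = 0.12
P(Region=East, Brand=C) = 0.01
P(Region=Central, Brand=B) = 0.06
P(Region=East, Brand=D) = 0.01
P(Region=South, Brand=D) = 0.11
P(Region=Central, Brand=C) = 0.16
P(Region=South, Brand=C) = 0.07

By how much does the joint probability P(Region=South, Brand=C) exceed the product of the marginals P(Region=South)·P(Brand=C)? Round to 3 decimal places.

P(Region=South) = 0.02 + 0.07 + 0.11 = 0.20.
P(Brand=C) = 0.07 + 0.01 + 0.05 + 0.16 = 0.29.
P(Region=South, Brand=C) − P(Region=South)P(Brand=C) = 0.07 − 0.20×0.29 = 0.012.

0.012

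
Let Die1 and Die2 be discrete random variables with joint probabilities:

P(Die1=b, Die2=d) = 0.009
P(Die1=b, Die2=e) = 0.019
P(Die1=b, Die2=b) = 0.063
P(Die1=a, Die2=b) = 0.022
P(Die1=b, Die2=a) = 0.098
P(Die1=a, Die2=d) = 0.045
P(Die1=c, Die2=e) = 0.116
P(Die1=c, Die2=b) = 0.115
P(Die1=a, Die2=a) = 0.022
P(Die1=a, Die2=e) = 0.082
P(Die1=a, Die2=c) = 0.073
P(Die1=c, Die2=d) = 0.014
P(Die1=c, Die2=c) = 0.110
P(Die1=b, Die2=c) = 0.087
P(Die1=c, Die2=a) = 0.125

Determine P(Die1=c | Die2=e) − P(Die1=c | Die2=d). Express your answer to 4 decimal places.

P(Die2=e) = 0.082 + 0.019 + 0.116 = 0.217; P(Die1=c | Die2=e) = 0.116/0.217 = 0.53456.
P(Die2=d) = 0.045 + 0.009 + 0.014 = 0.068; P(Die1=c | Die2=d) = 0.014/0.068 = 0.20588.
Difference = 0.3287.

0.3287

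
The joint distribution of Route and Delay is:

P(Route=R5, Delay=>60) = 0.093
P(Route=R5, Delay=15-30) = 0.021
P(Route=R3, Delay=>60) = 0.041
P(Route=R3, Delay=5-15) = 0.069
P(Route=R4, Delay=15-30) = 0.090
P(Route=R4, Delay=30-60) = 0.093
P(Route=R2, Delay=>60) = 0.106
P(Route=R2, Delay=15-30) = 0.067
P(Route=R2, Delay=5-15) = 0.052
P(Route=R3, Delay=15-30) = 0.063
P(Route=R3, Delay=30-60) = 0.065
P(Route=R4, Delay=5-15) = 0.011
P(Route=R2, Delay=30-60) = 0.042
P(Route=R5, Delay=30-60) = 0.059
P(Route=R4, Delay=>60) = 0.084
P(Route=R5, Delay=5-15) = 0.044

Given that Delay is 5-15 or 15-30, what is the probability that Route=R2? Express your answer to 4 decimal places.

P(Delay=5-15) = 0.052 + 0.069 + 0.011 + 0.044 = 0.176.
P(Delay=15-30) = 0.067 + 0.063 + 0.090 + 0.021 = 0.241.
P(Delay ∈ {5-15, 15-30}) = 0.176 + 0.241 = 0.417; P(Route=R2, Delay ∈ {5-15, 15-30}) = 0.052 + 0.067 = 0.119.
P(Route=R2 | Delay ∈ {5-15, 15-30}) = 0.119/0.417 = 0.2854.

0.2854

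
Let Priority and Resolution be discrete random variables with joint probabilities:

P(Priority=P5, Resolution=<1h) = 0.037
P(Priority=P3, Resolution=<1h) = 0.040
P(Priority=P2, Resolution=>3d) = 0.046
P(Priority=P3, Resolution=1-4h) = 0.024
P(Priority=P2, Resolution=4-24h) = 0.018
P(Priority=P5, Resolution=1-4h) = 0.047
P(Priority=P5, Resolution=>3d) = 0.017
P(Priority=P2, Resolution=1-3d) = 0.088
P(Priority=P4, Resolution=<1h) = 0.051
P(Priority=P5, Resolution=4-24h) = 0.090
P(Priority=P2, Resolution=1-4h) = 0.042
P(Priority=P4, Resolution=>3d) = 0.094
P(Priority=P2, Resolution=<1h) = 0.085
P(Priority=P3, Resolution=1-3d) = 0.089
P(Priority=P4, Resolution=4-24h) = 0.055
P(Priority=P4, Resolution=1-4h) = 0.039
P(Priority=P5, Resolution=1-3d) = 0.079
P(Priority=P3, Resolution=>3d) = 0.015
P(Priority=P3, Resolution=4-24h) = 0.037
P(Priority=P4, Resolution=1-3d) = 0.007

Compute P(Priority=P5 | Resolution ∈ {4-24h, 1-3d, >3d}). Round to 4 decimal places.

0.2929

P(Resolution=4-24h) = 0.018 + 0.037 + 0.055 + 0.090 = 0.200.
P(Resolution=1-3d) = 0.088 + 0.089 + 0.007 + 0.079 = 0.263.
P(Resolution=>3d) = 0.046 + 0.015 + 0.094 + 0.017 = 0.172.
P(Resolution ∈ {4-24h, 1-3d, >3d}) = 0.200 + 0.263 + 0.172 = 0.635; P(Priority=P5, Resolution ∈ {4-24h, 1-3d, >3d}) = 0.090 + 0.079 + 0.017 = 0.186.
P(Priority=P5 | Resolution ∈ {4-24h, 1-3d, >3d}) = 0.186/0.635 = 0.2929.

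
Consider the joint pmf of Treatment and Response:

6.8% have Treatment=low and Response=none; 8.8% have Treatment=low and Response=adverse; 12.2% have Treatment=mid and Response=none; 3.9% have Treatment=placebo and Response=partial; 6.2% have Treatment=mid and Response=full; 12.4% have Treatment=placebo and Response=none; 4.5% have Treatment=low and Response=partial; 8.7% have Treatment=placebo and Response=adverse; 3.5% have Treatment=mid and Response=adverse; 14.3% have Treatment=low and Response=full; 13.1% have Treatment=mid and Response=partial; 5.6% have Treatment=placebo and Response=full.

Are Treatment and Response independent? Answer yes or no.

no

P(Treatment=mid) = 0.350 and P(Response=partial) = 0.215, so their product is 0.07525, but P(Treatment=mid, Response=partial) = 0.131. Since these differ, Treatment and Response are not independent.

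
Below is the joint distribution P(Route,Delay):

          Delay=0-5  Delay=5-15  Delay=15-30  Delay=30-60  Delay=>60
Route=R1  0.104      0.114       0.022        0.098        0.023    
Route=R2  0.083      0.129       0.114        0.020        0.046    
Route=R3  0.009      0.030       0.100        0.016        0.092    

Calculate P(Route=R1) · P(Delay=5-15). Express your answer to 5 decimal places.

P(Route=R1) = 0.104 + 0.114 + 0.022 + 0.098 + 0.023 = 0.361.
P(Delay=5-15) = 0.114 + 0.129 + 0.030 = 0.273.
Product: 0.361 × 0.273 = 0.09855.

0.09855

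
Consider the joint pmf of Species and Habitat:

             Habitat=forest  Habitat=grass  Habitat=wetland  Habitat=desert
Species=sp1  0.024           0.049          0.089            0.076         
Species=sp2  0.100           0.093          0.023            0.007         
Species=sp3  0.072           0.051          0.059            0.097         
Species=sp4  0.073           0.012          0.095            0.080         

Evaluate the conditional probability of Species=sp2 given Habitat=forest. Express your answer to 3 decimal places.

0.372

P(Habitat=forest) = 0.024 + 0.100 + 0.072 + 0.073 = 0.269.
P(Species=sp2 | Habitat=forest) = 0.100/0.269 = 0.372.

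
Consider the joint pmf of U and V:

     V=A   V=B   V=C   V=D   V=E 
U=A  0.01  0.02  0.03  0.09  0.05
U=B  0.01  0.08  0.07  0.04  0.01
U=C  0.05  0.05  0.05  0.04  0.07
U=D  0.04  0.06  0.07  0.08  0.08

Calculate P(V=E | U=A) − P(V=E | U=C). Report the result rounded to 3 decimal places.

-0.019

P(U=A) = 0.01 + 0.02 + 0.03 + 0.09 + 0.05 = 0.20; P(V=E | U=A) = 0.05/0.20 = 0.2500.
P(U=C) = 0.05 + 0.05 + 0.05 + 0.04 + 0.07 = 0.26; P(V=E | U=C) = 0.07/0.26 = 0.2692.
Difference = -0.019.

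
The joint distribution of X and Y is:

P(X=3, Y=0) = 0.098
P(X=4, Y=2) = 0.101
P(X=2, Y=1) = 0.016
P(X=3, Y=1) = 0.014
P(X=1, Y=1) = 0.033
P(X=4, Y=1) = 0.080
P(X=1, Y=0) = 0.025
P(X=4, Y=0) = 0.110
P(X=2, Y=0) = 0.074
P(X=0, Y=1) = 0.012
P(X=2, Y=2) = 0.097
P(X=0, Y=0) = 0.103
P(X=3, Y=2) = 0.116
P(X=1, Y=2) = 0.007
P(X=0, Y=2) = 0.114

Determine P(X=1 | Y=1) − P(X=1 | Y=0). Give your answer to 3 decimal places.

P(Y=1) = 0.012 + 0.033 + 0.016 + 0.014 + 0.080 = 0.155; P(X=1 | Y=1) = 0.033/0.155 = 0.2129.
P(Y=0) = 0.103 + 0.025 + 0.074 + 0.098 + 0.110 = 0.410; P(X=1 | Y=0) = 0.025/0.410 = 0.0610.
Difference = 0.152.

0.152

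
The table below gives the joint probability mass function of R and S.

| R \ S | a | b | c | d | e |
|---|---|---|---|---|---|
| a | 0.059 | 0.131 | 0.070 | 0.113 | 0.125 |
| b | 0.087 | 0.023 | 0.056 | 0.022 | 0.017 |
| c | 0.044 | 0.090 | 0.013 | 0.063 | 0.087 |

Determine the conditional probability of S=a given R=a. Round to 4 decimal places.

P(R=a) = 0.059 + 0.131 + 0.070 + 0.113 + 0.125 = 0.498.
P(S=a | R=a) = 0.059/0.498 = 0.1185.

0.1185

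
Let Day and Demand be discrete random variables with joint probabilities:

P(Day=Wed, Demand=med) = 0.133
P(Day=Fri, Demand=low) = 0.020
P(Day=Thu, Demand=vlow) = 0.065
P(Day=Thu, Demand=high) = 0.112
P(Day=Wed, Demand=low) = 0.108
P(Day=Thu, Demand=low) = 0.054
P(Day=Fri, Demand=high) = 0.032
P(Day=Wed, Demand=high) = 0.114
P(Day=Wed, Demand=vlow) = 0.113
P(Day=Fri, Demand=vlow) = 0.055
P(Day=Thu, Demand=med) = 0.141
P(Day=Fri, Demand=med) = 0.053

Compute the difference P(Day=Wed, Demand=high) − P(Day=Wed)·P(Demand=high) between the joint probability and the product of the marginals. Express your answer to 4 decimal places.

-0.0067

P(Day=Wed) = 0.113 + 0.108 + 0.133 + 0.114 = 0.468.
P(Demand=high) = 0.114 + 0.112 + 0.032 = 0.258.
P(Day=Wed, Demand=high) − P(Day=Wed)P(Demand=high) = 0.114 − 0.468×0.258 = -0.0067.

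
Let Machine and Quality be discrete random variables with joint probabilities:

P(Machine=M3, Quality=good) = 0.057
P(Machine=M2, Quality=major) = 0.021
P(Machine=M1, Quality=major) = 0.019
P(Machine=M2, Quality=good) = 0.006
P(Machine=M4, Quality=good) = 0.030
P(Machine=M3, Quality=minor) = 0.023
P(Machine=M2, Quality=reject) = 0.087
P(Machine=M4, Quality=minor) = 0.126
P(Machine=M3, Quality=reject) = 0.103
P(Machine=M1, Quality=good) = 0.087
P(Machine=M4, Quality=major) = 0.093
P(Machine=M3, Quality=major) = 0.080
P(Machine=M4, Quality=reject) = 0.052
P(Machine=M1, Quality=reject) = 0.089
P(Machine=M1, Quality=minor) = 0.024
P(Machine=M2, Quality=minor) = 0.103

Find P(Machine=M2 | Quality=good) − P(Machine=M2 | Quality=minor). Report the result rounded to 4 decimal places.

P(Quality=good) = 0.087 + 0.006 + 0.057 + 0.030 = 0.180; P(Machine=M2 | Quality=good) = 0.006/0.180 = 0.03333.
P(Quality=minor) = 0.024 + 0.103 + 0.023 + 0.126 = 0.276; P(Machine=M2 | Quality=minor) = 0.103/0.276 = 0.37319.
Difference = -0.3399.

-0.3399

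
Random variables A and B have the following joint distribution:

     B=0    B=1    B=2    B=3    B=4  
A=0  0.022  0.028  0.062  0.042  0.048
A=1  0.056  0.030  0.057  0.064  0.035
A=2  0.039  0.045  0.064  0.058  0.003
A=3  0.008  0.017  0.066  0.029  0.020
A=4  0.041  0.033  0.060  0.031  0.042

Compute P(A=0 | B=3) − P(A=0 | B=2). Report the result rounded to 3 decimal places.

P(B=3) = 0.042 + 0.064 + 0.058 + 0.029 + 0.031 = 0.224; P(A=0 | B=3) = 0.042/0.224 = 0.1875.
P(B=2) = 0.062 + 0.057 + 0.064 + 0.066 + 0.060 = 0.309; P(A=0 | B=2) = 0.062/0.309 = 0.2006.
Difference = -0.013.

-0.013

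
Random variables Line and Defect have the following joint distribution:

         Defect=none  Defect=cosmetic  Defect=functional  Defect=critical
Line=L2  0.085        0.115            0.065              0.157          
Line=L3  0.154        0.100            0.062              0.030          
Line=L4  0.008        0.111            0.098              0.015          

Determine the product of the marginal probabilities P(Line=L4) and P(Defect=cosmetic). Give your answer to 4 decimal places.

0.0756

P(Line=L4) = 0.008 + 0.111 + 0.098 + 0.015 = 0.232.
P(Defect=cosmetic) = 0.115 + 0.100 + 0.111 = 0.326.
Product: 0.232 × 0.326 = 0.0756.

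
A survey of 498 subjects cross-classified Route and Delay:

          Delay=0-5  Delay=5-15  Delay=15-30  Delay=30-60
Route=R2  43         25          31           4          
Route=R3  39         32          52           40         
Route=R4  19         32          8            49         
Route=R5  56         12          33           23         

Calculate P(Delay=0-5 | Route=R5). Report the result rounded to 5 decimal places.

Total with Route=R5: 56 + 12 + 33 + 23 = 124.
P(Delay=0-5 | Route=R5) = 56/124 = 0.45161.

0.45161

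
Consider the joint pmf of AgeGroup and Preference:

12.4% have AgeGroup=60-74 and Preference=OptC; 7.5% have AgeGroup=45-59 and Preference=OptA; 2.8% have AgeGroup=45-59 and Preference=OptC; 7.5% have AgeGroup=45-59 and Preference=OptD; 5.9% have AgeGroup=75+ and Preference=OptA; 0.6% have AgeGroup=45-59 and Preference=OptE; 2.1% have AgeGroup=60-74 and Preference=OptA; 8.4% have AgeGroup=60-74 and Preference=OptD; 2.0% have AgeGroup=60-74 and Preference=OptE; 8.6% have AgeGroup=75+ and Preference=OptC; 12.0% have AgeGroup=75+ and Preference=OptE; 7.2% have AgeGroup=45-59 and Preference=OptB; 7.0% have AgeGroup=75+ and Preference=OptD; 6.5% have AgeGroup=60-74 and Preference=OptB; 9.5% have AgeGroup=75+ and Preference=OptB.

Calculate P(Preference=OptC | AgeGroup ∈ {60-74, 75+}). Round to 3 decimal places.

P(AgeGroup=60-74) = 0.021 + 0.065 + 0.124 + 0.084 + 0.020 = 0.314.
P(AgeGroup=75+) = 0.059 + 0.095 + 0.086 + 0.070 + 0.120 = 0.430.
P(AgeGroup ∈ {60-74, 75+}) = 0.314 + 0.430 = 0.744; P(Preference=OptC, AgeGroup ∈ {60-74, 75+}) = 0.124 + 0.086 = 0.210.
P(Preference=OptC | AgeGroup ∈ {60-74, 75+}) = 0.210/0.744 = 0.282.

0.282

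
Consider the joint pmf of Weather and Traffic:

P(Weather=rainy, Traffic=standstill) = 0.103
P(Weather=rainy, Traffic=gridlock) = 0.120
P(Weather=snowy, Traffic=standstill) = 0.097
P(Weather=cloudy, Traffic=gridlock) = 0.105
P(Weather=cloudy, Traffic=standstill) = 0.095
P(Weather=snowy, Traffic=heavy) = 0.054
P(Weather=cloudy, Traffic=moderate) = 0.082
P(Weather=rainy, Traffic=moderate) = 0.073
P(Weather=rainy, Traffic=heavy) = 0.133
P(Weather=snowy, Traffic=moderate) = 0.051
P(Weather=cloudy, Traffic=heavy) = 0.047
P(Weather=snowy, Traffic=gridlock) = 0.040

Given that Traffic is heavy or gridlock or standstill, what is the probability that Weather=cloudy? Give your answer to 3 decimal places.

0.311

P(Traffic=heavy) = 0.047 + 0.133 + 0.054 = 0.234.
P(Traffic=gridlock) = 0.105 + 0.120 + 0.040 = 0.265.
P(Traffic=standstill) = 0.095 + 0.103 + 0.097 = 0.295.
P(Traffic ∈ {heavy, gridlock, standstill}) = 0.234 + 0.265 + 0.295 = 0.794; P(Weather=cloudy, Traffic ∈ {heavy, gridlock, standstill}) = 0.047 + 0.105 + 0.095 = 0.247.
P(Weather=cloudy | Traffic ∈ {heavy, gridlock, standstill}) = 0.247/0.794 = 0.311.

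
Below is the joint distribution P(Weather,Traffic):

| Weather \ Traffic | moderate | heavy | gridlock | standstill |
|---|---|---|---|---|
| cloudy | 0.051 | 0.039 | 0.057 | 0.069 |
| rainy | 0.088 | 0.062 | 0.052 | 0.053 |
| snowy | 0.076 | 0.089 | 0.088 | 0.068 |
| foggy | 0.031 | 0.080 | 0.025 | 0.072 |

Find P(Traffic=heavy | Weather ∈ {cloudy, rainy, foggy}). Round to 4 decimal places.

P(Weather=cloudy) = 0.051 + 0.039 + 0.057 + 0.069 = 0.216.
P(Weather=rainy) = 0.088 + 0.062 + 0.052 + 0.053 = 0.255.
P(Weather=foggy) = 0.031 + 0.080 + 0.025 + 0.072 = 0.208.
P(Weather ∈ {cloudy, rainy, foggy}) = 0.216 + 0.255 + 0.208 = 0.679; P(Traffic=heavy, Weather ∈ {cloudy, rainy, foggy}) = 0.039 + 0.062 + 0.080 = 0.181.
P(Traffic=heavy | Weather ∈ {cloudy, rainy, foggy}) = 0.181/0.679 = 0.2666.

0.2666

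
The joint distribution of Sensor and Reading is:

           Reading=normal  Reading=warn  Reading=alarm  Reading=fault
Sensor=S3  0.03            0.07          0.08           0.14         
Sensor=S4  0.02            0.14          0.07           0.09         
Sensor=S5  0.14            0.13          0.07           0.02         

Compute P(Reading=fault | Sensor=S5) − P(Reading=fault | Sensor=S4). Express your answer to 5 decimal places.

-0.22569

P(Sensor=S5) = 0.14 + 0.13 + 0.07 + 0.02 = 0.36; P(Reading=fault | Sensor=S5) = 0.02/0.36 = 0.055556.
P(Sensor=S4) = 0.02 + 0.14 + 0.07 + 0.09 = 0.32; P(Reading=fault | Sensor=S4) = 0.09/0.32 = 0.281250.
Difference = -0.22569.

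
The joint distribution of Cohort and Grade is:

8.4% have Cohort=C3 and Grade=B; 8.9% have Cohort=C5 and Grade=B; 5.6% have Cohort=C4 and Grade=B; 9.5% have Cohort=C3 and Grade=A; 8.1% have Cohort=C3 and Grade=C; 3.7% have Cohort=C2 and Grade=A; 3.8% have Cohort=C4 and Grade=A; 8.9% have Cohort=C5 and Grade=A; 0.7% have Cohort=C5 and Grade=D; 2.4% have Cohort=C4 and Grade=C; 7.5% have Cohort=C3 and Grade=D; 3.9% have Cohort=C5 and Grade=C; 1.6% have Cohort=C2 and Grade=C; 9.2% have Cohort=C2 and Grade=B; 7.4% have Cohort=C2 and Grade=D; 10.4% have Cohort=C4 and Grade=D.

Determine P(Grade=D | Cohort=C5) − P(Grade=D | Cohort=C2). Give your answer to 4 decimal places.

-0.3066

P(Cohort=C5) = 0.089 + 0.089 + 0.039 + 0.007 = 0.224; P(Grade=D | Cohort=C5) = 0.007/0.224 = 0.03125.
P(Cohort=C2) = 0.037 + 0.092 + 0.016 + 0.074 = 0.219; P(Grade=D | Cohort=C2) = 0.074/0.219 = 0.33790.
Difference = -0.3066.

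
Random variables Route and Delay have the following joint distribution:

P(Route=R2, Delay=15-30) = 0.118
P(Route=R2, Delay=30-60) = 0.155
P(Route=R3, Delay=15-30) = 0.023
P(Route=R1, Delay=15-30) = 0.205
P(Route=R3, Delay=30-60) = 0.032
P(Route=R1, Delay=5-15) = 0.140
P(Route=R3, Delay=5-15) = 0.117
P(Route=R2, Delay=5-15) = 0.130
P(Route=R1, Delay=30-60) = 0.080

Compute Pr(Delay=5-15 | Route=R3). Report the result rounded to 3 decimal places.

0.680

P(Route=R3) = 0.117 + 0.023 + 0.032 = 0.172.
P(Delay=5-15 | Route=R3) = 0.117/0.172 = 0.680.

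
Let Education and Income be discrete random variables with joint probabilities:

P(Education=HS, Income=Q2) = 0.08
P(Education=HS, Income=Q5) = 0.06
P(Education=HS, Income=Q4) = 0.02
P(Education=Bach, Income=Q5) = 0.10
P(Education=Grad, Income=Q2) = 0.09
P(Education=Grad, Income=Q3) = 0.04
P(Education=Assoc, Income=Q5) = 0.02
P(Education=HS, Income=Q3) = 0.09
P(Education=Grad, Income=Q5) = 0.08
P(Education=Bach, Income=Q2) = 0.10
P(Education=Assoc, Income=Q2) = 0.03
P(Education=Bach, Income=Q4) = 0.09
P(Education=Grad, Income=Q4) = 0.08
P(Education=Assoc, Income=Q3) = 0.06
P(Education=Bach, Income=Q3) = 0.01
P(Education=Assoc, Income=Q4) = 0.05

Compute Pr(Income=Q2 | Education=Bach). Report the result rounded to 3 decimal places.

0.333

P(Education=Bach) = 0.10 + 0.01 + 0.09 + 0.10 = 0.30.
P(Income=Q2 | Education=Bach) = 0.10/0.30 = 0.333.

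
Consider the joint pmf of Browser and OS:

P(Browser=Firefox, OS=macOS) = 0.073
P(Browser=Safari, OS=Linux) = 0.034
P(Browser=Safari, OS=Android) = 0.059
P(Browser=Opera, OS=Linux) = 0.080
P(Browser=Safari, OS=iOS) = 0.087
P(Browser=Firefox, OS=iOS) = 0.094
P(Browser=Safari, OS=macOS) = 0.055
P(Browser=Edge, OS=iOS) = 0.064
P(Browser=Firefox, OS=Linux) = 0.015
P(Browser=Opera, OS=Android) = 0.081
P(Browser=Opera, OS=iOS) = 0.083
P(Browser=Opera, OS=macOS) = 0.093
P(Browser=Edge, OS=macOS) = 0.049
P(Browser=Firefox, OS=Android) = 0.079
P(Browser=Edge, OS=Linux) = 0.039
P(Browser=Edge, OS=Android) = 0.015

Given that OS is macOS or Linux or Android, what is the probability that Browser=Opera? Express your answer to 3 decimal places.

P(OS=macOS) = 0.073 + 0.055 + 0.049 + 0.093 = 0.270.
P(OS=Linux) = 0.015 + 0.034 + 0.039 + 0.080 = 0.168.
P(OS=Android) = 0.079 + 0.059 + 0.015 + 0.081 = 0.234.
P(OS ∈ {macOS, Linux, Android}) = 0.270 + 0.168 + 0.234 = 0.672; P(Browser=Opera, OS ∈ {macOS, Linux, Android}) = 0.093 + 0.080 + 0.081 = 0.254.
P(Browser=Opera | OS ∈ {macOS, Linux, Android}) = 0.254/0.672 = 0.378.

0.378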